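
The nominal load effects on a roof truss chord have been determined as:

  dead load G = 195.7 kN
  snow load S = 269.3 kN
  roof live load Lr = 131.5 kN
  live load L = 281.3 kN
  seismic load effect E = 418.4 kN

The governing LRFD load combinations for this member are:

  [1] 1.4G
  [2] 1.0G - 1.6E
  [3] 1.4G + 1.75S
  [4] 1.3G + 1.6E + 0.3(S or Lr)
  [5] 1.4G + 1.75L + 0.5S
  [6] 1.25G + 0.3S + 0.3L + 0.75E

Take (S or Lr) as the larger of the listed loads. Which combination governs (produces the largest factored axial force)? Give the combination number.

(S or Lr) → S = 269.3 kN.
[1] 1.4(195.7) = 273.98
[2] 1.0(195.7) - 1.6(418.4) = 195.70 - 669.44 = -473.74
[3] 1.4(195.7) + 1.75(269.3) = 273.98 + 471.28 = 745.26
[4] 1.3(195.7) + 1.6(418.4) + 0.3(269.3) = 254.41 + 669.44 + 80.79 = 1004.64
[5] 1.4(195.7) + 1.75(281.3) + 0.5(269.3) = 273.98 + 492.28 + 134.65 = 900.91
[6] 1.25(195.7) + 0.3(269.3) + 0.3(281.3) + 0.75(418.4) = 244.63 + 80.79 + 84.39 + 313.80 = 723.61
The largest value is 1004.64 kN from combination 4.

Combination 4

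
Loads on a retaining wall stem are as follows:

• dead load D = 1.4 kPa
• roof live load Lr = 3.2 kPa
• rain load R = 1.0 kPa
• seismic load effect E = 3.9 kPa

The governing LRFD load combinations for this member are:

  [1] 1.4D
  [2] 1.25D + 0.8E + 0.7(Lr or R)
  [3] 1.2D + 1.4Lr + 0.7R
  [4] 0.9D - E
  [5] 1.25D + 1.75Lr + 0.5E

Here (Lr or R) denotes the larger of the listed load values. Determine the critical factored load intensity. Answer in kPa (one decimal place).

9.3 kPa

(Lr or R) → Lr = 3.2 kPa.
[1] 1.4(1.4) = 2.0
[2] 1.25(1.4) + 0.8(3.9) + 0.7(3.2) = 7.1
[3] 1.2(1.4) + 1.4(3.2) + 0.7(1.0) = 6.9
[4] 0.9(1.4) - 1.0(3.9) = -2.6
[5] 1.25(1.4) + 1.75(3.2) + 0.5(3.9) = 9.3
The controlling combination is 5, giving 9.3 kPa.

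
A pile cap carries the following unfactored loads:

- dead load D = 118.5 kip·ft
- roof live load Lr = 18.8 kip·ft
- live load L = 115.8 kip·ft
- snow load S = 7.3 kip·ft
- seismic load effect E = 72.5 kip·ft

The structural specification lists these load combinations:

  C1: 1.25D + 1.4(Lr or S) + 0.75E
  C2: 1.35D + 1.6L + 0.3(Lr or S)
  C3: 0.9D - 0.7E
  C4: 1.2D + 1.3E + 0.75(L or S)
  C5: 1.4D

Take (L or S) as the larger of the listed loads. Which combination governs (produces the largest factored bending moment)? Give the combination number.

(Lr or S) → Lr = 18.8 kip·ft; (L or S) → L = 115.8 kip·ft.
C1: 1.25(118.5) + 1.4(18.8) + 0.75(72.5) = 148.1 + 26.3 + 54.4 = 228.8
C2: 1.35(118.5) + 1.6(115.8) + 0.3(18.8) = 160.0 + 185.3 + 5.6 = 350.9
C3: 0.9(118.5) - 0.7(72.5) = 106.7 - 50.8 = 55.9
C4: 1.2(118.5) + 1.3(72.5) + 0.75(115.8) = 323.3
C5: 1.4(118.5) = 165.9
The largest value is 350.9 kip·ft from combination 2.

Combination 2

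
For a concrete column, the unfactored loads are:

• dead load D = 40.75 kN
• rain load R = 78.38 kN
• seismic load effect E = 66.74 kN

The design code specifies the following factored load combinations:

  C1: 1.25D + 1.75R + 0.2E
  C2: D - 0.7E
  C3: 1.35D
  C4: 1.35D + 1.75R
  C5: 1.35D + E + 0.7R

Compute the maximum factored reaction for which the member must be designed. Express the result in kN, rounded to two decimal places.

C1: 1.25(40.75) + 1.75(78.38) + 0.2(66.74) = 201.45
C2: 1.0(40.75) - 0.7(66.74) = 40.75 - 46.72 = -5.97
C3: 1.35(40.75) = 55.01
C4: 1.35(40.75) + 1.75(78.38) = 55.01 + 137.17 = 192.18
C5: 1.35(40.75) + 1.0(66.74) + 0.7(78.38) = 55.01 + 66.74 + 54.87 = 176.62
Combination 1 governs: V_u = 201.45 kN.

201.45 kN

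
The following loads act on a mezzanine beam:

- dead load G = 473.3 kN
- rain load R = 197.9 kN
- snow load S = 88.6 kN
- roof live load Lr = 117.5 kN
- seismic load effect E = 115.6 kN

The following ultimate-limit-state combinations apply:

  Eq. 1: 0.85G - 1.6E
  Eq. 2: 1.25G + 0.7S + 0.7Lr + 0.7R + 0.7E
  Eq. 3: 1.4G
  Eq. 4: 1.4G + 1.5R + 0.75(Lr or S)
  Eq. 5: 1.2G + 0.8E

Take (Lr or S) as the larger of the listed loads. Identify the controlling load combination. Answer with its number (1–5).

Combination 4

(Lr or S) → Lr = 117.5 kN.
Eq. 1: 0.85(473.3) - 1.6(115.6) = 402.3 - 185.0 = 217.3
Eq. 2: 1.25(473.3) + 0.7(88.6) + 0.7(117.5) + 0.7(197.9) + 0.7(115.6) = 591.6 + 62.0 + 82.3 + 138.5 + 80.9 = 955.3
Eq. 3: 1.4(473.3) = 662.6
Eq. 4: 1.4(473.3) + 1.5(197.9) + 0.75(117.5) = 662.6 + 296.9 + 88.1 = 1047.6
Eq. 5: 1.2(473.3) + 0.8(115.6) = 660.4
The largest value is 1047.6 kN from combination 4.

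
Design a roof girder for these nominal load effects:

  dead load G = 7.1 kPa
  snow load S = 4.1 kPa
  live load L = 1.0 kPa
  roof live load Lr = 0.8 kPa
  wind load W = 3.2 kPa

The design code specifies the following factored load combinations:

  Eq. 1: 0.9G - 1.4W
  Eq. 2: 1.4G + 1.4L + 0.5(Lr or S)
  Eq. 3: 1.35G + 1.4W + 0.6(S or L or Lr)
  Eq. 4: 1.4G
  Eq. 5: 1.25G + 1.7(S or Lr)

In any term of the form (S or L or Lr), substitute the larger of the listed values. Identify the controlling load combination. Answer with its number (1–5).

(Lr or S) → S = 4.1 kPa; (S or L or Lr) → S = 4.1 kPa; (S or Lr) → S = 4.1 kPa.
Eq. 1: 0.9(7.1) - 1.4(3.2) = 6.39 - 4.48 = 1.91
Eq. 2: 1.4(7.1) + 1.4(1.0) + 0.5(4.1) = 9.94 + 1.40 + 2.05 = 13.39
Eq. 3: 1.35(7.1) + 1.4(3.2) + 0.6(4.1) = 9.59 + 4.48 + 2.46 = 16.53
Eq. 4: 1.4(7.1) = 9.94
Eq. 5: 1.25(7.1) + 1.7(4.1) = 8.88 + 6.97 = 15.85
The largest value is 16.53 kPa from combination 3.

Combination 3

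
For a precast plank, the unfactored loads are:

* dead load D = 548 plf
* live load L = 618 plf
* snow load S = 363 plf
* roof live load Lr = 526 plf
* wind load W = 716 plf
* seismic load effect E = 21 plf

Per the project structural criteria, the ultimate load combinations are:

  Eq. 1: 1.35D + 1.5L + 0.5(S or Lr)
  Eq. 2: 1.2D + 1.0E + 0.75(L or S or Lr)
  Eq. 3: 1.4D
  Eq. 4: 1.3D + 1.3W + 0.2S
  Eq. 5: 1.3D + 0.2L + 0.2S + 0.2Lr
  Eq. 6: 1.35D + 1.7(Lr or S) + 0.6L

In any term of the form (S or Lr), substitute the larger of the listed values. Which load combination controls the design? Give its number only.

Combination 6

(S or Lr) → Lr = 526 plf; (L or S or Lr) → L = 618 plf; (Lr or S) → Lr = 526 plf.
Eq. 1: 1.35(548) + 1.5(618) + 0.5(526) = 739.8 + 927.0 + 263.0 = 1929.8
Eq. 2: 1.2(548) + 1.0(21) + 0.75(618) = 657.6 + 21.0 + 463.5 = 1142.1
Eq. 3: 1.4(548) = 767.2
Eq. 4: 1.3(548) + 1.3(716) + 0.2(363) = 712.4 + 930.8 + 72.6 = 1715.8
Eq. 5: 1.3(548) + 0.2(618) + 0.2(363) + 0.2(526) = 712.4 + 123.6 + 72.6 + 105.2 = 1013.8
Eq. 6: 1.35(548) + 1.7(526) + 0.6(618) = 739.8 + 894.2 + 370.8 = 2004.8
The largest value is 2004.8 plf from combination 6.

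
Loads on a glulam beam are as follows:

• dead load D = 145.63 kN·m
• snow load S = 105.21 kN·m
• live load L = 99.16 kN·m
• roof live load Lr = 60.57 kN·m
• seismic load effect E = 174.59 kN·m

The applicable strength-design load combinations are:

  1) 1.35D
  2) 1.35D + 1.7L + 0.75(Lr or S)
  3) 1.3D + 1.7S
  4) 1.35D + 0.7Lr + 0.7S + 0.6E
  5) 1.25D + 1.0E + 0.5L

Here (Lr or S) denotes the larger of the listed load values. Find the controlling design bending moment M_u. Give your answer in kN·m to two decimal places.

(Lr or S) → S = 105.21 kN·m.
1) 1.35(145.63) = 196.60
2) 1.35(145.63) + 1.7(99.16) + 0.75(105.21) = 196.60 + 168.57 + 78.91 = 444.08
3) 1.3(145.63) + 1.7(105.21) = 189.32 + 178.86 = 368.18
4) 1.35(145.63) + 0.7(60.57) + 0.7(105.21) + 0.6(174.59) = 196.60 + 42.40 + 73.65 + 104.75 = 417.40
5) 1.25(145.63) + 1.0(174.59) + 0.5(99.16) = 182.04 + 174.59 + 49.58 = 406.21
Maximum is from combination 2.

444.08 kN·m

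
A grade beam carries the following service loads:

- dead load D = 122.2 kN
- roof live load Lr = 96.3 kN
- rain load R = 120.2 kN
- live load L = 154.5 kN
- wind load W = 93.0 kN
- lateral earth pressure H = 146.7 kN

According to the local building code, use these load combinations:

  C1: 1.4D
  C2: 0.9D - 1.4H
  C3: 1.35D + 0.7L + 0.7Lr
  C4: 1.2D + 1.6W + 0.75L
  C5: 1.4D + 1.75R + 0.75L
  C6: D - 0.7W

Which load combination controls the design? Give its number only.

Combination 5

C1: 1.4(122.2) = 171.08
C2: 0.9(122.2) - 1.4(146.7) = -95.40
C3: 1.35(122.2) + 0.7(154.5) + 0.7(96.3) = 340.53
C4: 1.2(122.2) + 1.6(93.0) + 0.75(154.5) = 411.32
C5: 1.4(122.2) + 1.75(120.2) + 0.75(154.5) = 497.31
C6: 1.0(122.2) - 0.7(93.0) = 57.10
The largest value is 497.31 kN from combination 5.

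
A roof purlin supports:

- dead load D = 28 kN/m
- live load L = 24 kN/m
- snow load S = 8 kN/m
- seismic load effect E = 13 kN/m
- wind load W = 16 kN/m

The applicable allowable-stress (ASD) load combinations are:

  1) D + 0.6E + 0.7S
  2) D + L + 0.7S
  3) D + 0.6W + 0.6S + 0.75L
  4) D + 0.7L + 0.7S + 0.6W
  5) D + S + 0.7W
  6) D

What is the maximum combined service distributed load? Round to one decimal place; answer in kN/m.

60.4 kN/m

1) 1.0(28) + 0.6(13) + 0.7(8) = 28.0 + 7.8 + 5.6 = 41.4
2) 1.0(28) + 1.0(24) + 0.7(8) = 28.0 + 24.0 + 5.6 = 57.6
3) 1.0(28) + 0.6(16) + 0.6(8) + 0.75(24) = 28.0 + 9.6 + 4.8 + 18.0 = 60.4
4) 1.0(28) + 0.7(24) + 0.7(8) + 0.6(16) = 28.0 + 16.8 + 5.6 + 9.6 = 60.0
5) 1.0(28) + 1.0(8) + 0.7(16) = 28.0 + 8.0 + 11.2 = 47.2
6) 1.0(28) = 28.0
Combination 3 governs: w = 60.4 kN/m.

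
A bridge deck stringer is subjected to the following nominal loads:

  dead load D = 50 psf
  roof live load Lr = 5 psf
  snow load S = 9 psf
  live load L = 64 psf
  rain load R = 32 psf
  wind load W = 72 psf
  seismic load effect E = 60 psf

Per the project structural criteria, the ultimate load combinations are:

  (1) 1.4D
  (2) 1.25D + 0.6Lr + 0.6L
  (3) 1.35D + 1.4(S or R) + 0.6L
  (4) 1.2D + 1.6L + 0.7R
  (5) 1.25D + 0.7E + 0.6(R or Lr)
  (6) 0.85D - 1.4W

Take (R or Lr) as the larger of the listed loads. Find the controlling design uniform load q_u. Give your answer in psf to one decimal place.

(S or R) → R = 32 psf; (R or Lr) → R = 32 psf.
(1) 1.4(50) = 70.0
(2) 1.25(50) + 0.6(5) + 0.6(64) = 103.9
(3) 1.35(50) + 1.4(32) + 0.6(64) = 150.7
(4) 1.2(50) + 1.6(64) + 0.7(32) = 184.8
(5) 1.25(50) + 0.7(60) + 0.6(32) = 123.7
(6) 0.85(50) - 1.4(72) = -58.3
The controlling combination is 4, giving 184.8 psf.

184.8 psf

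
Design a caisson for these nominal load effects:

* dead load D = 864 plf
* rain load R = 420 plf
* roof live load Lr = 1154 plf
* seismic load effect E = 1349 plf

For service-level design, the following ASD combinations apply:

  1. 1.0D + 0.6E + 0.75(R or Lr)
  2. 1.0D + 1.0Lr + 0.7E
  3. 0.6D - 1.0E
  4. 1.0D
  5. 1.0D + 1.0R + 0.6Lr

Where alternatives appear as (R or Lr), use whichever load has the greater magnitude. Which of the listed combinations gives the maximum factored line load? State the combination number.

Combination 2

(R or Lr) → Lr = 1154 plf.
1. 1.0(864) + 0.6(1349) + 0.75(1154) = 864.0 + 809.4 + 865.5 = 2538.9
2. 1.0(864) + 1.0(1154) + 0.7(1349) = 864.0 + 1154.0 + 944.3 = 2962.3
3. 0.6(864) - 1.0(1349) = 518.4 - 1349.0 = -830.6
4. 1.0(864) = 864.0
5. 1.0(864) + 1.0(420) + 0.6(1154) = 864.0 + 420.0 + 692.4 = 1976.4
The largest value is 2962.3 plf from combination 2.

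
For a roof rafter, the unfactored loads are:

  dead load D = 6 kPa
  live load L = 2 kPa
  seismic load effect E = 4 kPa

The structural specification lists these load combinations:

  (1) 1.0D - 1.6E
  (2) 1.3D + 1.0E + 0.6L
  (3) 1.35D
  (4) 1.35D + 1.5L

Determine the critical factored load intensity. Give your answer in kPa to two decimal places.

(1) 1.0(6) - 1.6(4) = 6.00 - 6.40 = -0.40
(2) 1.3(6) + 1.0(4) + 0.6(2) = 7.80 + 4.00 + 1.20 = 13.00
(3) 1.35(6) = 8.10
(4) 1.35(6) + 1.5(2) = 8.10 + 3.00 = 11.10
The controlling combination is 2, giving 13.00 kPa.

13.00 kPa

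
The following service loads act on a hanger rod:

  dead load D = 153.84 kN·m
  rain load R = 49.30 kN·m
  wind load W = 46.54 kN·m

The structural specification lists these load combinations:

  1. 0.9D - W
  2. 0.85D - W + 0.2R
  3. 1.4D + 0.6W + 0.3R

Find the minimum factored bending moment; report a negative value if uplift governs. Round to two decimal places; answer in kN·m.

1. 0.9(153.84) - 1.0(46.54) = 138.46 - 46.54 = 91.92
2. 0.85(153.84) - 1.0(46.54) + 0.2(49.30) = 130.76 - 46.54 + 9.86 = 94.08
3. 1.4(153.84) + 0.6(46.54) + 0.3(49.30) = 215.38 + 27.92 + 14.79 = 258.09
Combination 1 gives the minimum: 91.92 kN·m.

91.92 kN·m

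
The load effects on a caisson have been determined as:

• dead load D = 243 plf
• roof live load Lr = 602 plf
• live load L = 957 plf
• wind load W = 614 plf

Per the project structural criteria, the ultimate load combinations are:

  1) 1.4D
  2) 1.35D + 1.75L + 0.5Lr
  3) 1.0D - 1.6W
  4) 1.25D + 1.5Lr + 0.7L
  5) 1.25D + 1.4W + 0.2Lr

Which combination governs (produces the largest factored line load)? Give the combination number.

1) 1.4(243) = 340.20
2) 1.35(243) + 1.75(957) + 0.5(602) = 2303.80
3) 1.0(243) - 1.6(614) = -739.40
4) 1.25(243) + 1.5(602) + 0.7(957) = 1876.65
5) 1.25(243) + 1.4(614) + 0.2(602) = 1283.75
The largest value is 2303.80 plf from combination 2.

Combination 2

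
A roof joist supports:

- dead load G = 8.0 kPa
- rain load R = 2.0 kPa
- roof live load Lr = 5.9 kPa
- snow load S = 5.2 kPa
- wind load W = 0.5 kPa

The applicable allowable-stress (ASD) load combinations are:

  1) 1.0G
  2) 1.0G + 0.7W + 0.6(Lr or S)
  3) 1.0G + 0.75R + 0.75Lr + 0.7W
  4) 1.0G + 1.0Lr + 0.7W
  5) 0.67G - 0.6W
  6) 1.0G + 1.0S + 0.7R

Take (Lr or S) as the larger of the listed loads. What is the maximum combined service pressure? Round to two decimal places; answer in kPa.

14.60 kPa

(Lr or S) → Lr = 5.9 kPa.
1) 1.0(8.0) = 8.00
2) 1.0(8.0) + 0.7(0.5) + 0.6(5.9) = 8.00 + 0.35 + 3.54 = 11.89
3) 1.0(8.0) + 0.75(2.0) + 0.75(5.9) + 0.7(0.5) = 8.00 + 1.50 + 4.43 + 0.35 = 14.28
4) 1.0(8.0) + 1.0(5.9) + 0.7(0.5) = 8.00 + 5.90 + 0.35 = 14.25
5) 0.67(8.0) - 0.6(0.5) = 5.36 - 0.30 = 5.06
6) 1.0(8.0) + 1.0(5.2) + 0.7(2.0) = 8.00 + 5.20 + 1.40 = 14.60
Combination 6 governs: p = 14.60 kPa.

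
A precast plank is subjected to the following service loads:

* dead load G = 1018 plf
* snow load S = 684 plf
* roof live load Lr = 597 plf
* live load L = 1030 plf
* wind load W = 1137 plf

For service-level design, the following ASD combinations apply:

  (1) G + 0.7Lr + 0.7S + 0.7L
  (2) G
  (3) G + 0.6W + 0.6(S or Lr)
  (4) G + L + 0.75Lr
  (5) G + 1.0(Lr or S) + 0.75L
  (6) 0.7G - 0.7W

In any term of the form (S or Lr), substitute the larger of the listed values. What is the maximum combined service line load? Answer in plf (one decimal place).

(S or Lr) → S = 684 plf; (Lr or S) → S = 684 plf.
(1) 1.0(1018) + 0.7(597) + 0.7(684) + 0.7(1030) = 1018.0 + 417.9 + 478.8 + 721.0 = 2635.7
(2) 1.0(1018) = 1018.0
(3) 1.0(1018) + 0.6(1137) + 0.6(684) = 1018.0 + 682.2 + 410.4 = 2110.6
(4) 1.0(1018) + 1.0(1030) + 0.75(597) = 1018.0 + 1030.0 + 447.8 = 2495.8
(5) 1.0(1018) + 1.0(684) + 0.75(1030) = 1018.0 + 684.0 + 772.5 = 2474.5
(6) 0.7(1018) - 0.7(1137) = 712.6 - 795.9 = -83.3
The controlling combination is 1, giving 2635.7 plf.

2635.7 plf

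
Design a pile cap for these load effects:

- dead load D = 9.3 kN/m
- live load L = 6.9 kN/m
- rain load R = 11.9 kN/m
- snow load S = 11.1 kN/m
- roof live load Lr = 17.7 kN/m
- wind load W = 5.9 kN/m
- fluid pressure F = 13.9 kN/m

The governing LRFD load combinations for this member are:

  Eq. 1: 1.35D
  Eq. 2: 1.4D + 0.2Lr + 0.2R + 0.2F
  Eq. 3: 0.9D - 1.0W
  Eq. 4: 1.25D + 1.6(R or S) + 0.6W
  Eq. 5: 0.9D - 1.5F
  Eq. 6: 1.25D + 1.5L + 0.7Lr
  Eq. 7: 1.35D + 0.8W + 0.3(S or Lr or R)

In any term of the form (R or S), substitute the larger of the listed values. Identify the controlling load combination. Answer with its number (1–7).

Combination 6

(R or S) → R = 11.9 kN/m; (S or Lr or R) → Lr = 17.7 kN/m.
Eq. 1: 1.35(9.3) = 12.6
Eq. 2: 1.4(9.3) + 0.2(17.7) + 0.2(11.9) + 0.2(13.9) = 13.0 + 3.5 + 2.4 + 2.8 = 21.7
Eq. 3: 0.9(9.3) - 1.0(5.9) = 8.4 - 5.9 = 2.5
Eq. 4: 1.25(9.3) + 1.6(11.9) + 0.6(5.9) = 34.2
Eq. 5: 0.9(9.3) - 1.5(13.9) = 8.4 - 20.9 = -12.5
Eq. 6: 1.25(9.3) + 1.5(6.9) + 0.7(17.7) = 11.6 + 10.4 + 12.4 = 34.4
Eq. 7: 1.35(9.3) + 0.8(5.9) + 0.3(17.7) = 12.6 + 4.7 + 5.3 = 22.6
The largest value is 34.4 kN/m from combination 6.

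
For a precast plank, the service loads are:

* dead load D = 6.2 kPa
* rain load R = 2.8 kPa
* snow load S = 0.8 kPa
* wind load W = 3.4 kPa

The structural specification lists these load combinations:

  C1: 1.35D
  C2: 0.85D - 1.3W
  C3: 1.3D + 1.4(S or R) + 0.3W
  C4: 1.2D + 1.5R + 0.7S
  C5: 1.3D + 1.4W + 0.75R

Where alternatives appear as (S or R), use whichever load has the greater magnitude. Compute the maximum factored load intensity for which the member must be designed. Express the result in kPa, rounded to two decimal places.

(S or R) → R = 2.8 kPa.
C1: 1.35(6.2) = 8.37
C2: 0.85(6.2) - 1.3(3.4) = 5.27 - 4.42 = 0.85
C3: 1.3(6.2) + 1.4(2.8) + 0.3(3.4) = 8.06 + 3.92 + 1.02 = 13.00
C4: 1.2(6.2) + 1.5(2.8) + 0.7(0.8) = 7.44 + 4.20 + 0.56 = 12.20
C5: 1.3(6.2) + 1.4(3.4) + 0.75(2.8) = 8.06 + 4.76 + 2.10 = 14.92
Combination 5 governs: q_u = 14.92 kPa.

14.92 kPa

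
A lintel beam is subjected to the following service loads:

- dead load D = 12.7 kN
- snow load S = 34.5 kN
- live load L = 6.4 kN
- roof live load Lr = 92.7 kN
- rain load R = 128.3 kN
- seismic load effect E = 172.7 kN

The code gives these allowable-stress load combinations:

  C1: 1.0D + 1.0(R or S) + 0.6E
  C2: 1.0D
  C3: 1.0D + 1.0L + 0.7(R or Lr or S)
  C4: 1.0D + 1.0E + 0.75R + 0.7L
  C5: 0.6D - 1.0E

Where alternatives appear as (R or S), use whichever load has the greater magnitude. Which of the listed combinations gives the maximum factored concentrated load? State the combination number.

Combination 4

(R or S) → R = 128.3 kN; (R or Lr or S) → R = 128.3 kN.
C1: 1.0(12.7) + 1.0(128.3) + 0.6(172.7) = 12.7 + 128.3 + 103.6 = 244.6
C2: 1.0(12.7) = 12.7
C3: 1.0(12.7) + 1.0(6.4) + 0.7(128.3) = 12.7 + 6.4 + 89.8 = 108.9
C4: 1.0(12.7) + 1.0(172.7) + 0.75(128.3) + 0.7(6.4) = 12.7 + 172.7 + 96.2 + 4.5 = 286.1
C5: 0.6(12.7) - 1.0(172.7) = 7.6 - 172.7 = -165.1
The largest value is 286.1 kN from combination 4.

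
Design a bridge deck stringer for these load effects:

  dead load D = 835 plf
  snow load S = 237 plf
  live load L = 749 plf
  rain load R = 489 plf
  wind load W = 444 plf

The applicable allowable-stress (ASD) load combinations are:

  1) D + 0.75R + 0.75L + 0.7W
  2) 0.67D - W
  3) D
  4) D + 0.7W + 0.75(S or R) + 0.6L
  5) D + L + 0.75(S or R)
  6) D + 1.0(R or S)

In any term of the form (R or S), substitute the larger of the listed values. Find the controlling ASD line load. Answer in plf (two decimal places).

2074.30 plf

(S or R) → R = 489 plf; (R or S) → R = 489 plf.
1) 1.0(835) + 0.75(489) + 0.75(749) + 0.7(444) = 2074.30
2) 0.67(835) - 1.0(444) = 115.45
3) 1.0(835) = 835.00
4) 1.0(835) + 0.7(444) + 0.75(489) + 0.6(749) = 1961.95
5) 1.0(835) + 1.0(749) + 0.75(489) = 1950.75
6) 1.0(835) + 1.0(489) = 1324.00
Combination 1 governs: w = 2074.30 plf.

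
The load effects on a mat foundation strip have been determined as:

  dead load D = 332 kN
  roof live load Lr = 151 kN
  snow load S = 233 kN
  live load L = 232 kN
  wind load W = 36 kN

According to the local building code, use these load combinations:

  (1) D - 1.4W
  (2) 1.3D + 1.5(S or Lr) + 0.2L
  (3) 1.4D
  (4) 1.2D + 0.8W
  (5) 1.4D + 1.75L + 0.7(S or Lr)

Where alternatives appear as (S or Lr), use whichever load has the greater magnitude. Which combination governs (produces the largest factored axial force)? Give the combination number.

Combination 5

(S or Lr) → S = 233 kN.
(1) 1.0(332) - 1.4(36) = 281.6
(2) 1.3(332) + 1.5(233) + 0.2(232) = 827.5
(3) 1.4(332) = 464.8
(4) 1.2(332) + 0.8(36) = 427.2
(5) 1.4(332) + 1.75(232) + 0.7(233) = 1033.9
The largest value is 1033.9 kN from combination 5.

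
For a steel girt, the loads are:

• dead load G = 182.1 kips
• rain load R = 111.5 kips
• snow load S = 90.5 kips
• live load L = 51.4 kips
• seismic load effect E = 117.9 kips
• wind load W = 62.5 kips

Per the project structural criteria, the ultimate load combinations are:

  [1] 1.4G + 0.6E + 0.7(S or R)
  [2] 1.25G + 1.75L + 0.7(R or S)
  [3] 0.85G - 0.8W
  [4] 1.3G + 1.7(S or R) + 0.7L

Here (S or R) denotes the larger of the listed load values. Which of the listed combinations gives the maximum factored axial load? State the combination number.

(S or R) → R = 111.5 kips; (R or S) → R = 111.5 kips.
[1] 1.4(182.1) + 0.6(117.9) + 0.7(111.5) = 254.9 + 70.7 + 78.1 = 403.7
[2] 1.25(182.1) + 1.75(51.4) + 0.7(111.5) = 395.6
[3] 0.85(182.1) - 0.8(62.5) = 154.8 - 50.0 = 104.8
[4] 1.3(182.1) + 1.7(111.5) + 0.7(51.4) = 236.7 + 189.6 + 36.0 = 462.3
The largest value is 462.3 kips from combination 4.

Combination 4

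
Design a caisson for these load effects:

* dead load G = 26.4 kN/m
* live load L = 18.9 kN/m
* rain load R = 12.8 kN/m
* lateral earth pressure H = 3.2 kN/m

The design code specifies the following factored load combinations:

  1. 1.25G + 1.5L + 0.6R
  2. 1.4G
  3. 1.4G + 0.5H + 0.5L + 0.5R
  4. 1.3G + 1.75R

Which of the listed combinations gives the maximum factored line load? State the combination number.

1. 1.25(26.4) + 1.5(18.9) + 0.6(12.8) = 69.03
2. 1.4(26.4) = 36.96
3. 1.4(26.4) + 0.5(3.2) + 0.5(18.9) + 0.5(12.8) = 54.41
4. 1.3(26.4) + 1.75(12.8) = 56.72
The largest value is 69.03 kN/m from combination 1.

Combination 1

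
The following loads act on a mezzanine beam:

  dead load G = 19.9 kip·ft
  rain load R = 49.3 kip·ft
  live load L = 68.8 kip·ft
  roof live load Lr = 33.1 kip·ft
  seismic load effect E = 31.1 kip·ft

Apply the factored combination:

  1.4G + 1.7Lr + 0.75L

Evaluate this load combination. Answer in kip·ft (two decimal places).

135.73 kip·ft

1.4(19.9) + 1.7(33.1) + 0.75(68.8) = 135.73
M_u = 135.73 kip·ft.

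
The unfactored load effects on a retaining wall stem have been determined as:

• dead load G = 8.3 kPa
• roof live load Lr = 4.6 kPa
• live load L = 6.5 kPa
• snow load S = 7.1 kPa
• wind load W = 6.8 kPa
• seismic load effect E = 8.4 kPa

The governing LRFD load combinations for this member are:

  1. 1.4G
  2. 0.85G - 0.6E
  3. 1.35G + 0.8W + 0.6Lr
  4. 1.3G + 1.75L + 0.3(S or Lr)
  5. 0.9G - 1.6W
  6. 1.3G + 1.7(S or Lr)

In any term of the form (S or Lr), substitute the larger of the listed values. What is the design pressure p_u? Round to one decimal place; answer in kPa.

24.3 kPa

(S or Lr) → S = 7.1 kPa.
1. 1.4(8.3) = 11.6
2. 0.85(8.3) - 0.6(8.4) = 2.0
3. 1.35(8.3) + 0.8(6.8) + 0.6(4.6) = 11.2 + 5.4 + 2.8 = 19.4
4. 1.3(8.3) + 1.75(6.5) + 0.3(7.1) = 10.8 + 11.4 + 2.1 = 24.3
5. 0.9(8.3) - 1.6(6.8) = 7.5 - 10.9 = -3.4
6. 1.3(8.3) + 1.7(7.1) = 10.8 + 12.1 = 22.9
The controlling combination is 4, giving 24.3 kPa.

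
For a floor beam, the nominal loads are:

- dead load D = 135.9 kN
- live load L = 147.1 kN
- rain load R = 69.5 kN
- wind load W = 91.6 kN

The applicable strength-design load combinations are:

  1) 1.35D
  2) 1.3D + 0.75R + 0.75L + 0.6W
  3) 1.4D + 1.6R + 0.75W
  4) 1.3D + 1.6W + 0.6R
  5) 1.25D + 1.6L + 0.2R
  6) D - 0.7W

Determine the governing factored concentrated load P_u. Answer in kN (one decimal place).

1) 1.35(135.9) = 183.5
2) 1.3(135.9) + 0.75(69.5) + 0.75(147.1) + 0.6(91.6) = 176.7 + 52.1 + 110.3 + 55.0 = 394.1
3) 1.4(135.9) + 1.6(69.5) + 0.75(91.6) = 190.3 + 111.2 + 68.7 = 370.2
4) 1.3(135.9) + 1.6(91.6) + 0.6(69.5) = 364.9
5) 1.25(135.9) + 1.6(147.1) + 0.2(69.5) = 419.1
6) 1.0(135.9) - 0.7(91.6) = 135.9 - 64.1 = 71.8
The controlling combination is 5, giving 419.1 kN.

419.1 kN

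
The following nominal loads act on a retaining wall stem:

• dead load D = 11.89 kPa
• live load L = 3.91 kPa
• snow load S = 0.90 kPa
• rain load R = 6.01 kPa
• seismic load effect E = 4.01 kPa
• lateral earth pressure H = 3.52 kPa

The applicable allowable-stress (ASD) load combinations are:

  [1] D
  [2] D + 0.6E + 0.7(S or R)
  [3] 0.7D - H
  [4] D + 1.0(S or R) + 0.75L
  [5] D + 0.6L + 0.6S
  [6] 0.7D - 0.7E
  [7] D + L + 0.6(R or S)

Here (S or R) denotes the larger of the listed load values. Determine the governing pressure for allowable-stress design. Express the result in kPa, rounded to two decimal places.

(S or R) → R = 6.01 kPa; (R or S) → R = 6.01 kPa.
[1] 1.0(11.89) = 11.89
[2] 1.0(11.89) + 0.6(4.01) + 0.7(6.01) = 18.50
[3] 0.7(11.89) - 1.0(3.52) = 4.80
[4] 1.0(11.89) + 1.0(6.01) + 0.75(3.91) = 20.83
[5] 1.0(11.89) + 0.6(3.91) + 0.6(0.90) = 14.78
[6] 0.7(11.89) - 0.7(4.01) = 5.52
[7] 1.0(11.89) + 1.0(3.91) + 0.6(6.01) = 19.41
Maximum is from combination 4.

20.83 kPa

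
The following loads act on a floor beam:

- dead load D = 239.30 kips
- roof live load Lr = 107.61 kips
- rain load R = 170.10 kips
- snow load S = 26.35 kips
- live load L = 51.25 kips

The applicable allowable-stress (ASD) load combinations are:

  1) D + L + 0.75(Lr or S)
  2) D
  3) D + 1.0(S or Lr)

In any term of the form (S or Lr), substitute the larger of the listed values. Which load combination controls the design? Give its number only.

(Lr or S) → Lr = 107.61 kips; (S or Lr) → Lr = 107.61 kips.
1) 1.0(239.30) + 1.0(51.25) + 0.75(107.61) = 239.30 + 51.25 + 80.71 = 371.26
2) 1.0(239.30) = 239.30
3) 1.0(239.30) + 1.0(107.61) = 239.30 + 107.61 = 346.91
The largest value is 371.26 kips from combination 1.

Combination 1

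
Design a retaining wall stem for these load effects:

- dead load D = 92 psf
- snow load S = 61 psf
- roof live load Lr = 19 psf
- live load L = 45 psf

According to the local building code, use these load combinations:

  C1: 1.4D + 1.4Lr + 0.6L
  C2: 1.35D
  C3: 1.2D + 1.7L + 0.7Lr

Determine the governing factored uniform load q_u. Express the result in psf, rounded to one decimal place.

C1: 1.4(92) + 1.4(19) + 0.6(45) = 128.8 + 26.6 + 27.0 = 182.4
C2: 1.35(92) = 124.2
C3: 1.2(92) + 1.7(45) + 0.7(19) = 110.4 + 76.5 + 13.3 = 200.2
The controlling combination is 3, giving 200.2 psf.

200.2 psf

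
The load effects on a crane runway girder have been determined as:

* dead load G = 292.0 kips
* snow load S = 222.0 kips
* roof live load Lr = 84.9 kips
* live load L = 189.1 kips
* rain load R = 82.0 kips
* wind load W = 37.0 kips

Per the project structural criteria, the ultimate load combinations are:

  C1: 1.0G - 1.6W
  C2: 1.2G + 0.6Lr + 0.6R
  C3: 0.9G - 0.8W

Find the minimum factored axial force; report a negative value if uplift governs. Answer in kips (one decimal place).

232.8 kips

C1: 1.0(292.0) - 1.6(37.0) = 292.0 - 59.2 = 232.8
C2: 1.2(292.0) + 0.6(84.9) + 0.6(82.0) = 350.4 + 50.9 + 49.2 = 450.5
C3: 0.9(292.0) - 0.8(37.0) = 262.8 - 29.6 = 233.2
Combination 1 gives the minimum: 232.8 kips.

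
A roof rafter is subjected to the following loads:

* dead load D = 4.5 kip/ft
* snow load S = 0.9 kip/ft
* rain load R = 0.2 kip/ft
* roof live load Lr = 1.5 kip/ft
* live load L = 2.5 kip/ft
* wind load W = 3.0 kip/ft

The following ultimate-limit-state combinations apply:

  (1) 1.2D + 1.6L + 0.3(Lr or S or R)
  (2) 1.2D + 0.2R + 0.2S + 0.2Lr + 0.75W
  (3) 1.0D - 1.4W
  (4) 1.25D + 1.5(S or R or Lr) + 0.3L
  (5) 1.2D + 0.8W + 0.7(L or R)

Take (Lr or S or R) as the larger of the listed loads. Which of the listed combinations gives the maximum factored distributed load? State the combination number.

(Lr or S or R) → Lr = 1.5 kip/ft; (S or R or Lr) → Lr = 1.5 kip/ft; (L or R) → L = 2.5 kip/ft.
(1) 1.2(4.5) + 1.6(2.5) + 0.3(1.5) = 5.4 + 4.0 + 0.5 = 9.9
(2) 1.2(4.5) + 0.2(0.2) + 0.2(0.9) + 0.2(1.5) + 0.75(3.0) = 5.4 + 0.0 + 0.2 + 0.3 + 2.3 = 8.2
(3) 1.0(4.5) - 1.4(3.0) = 4.5 - 4.2 = 0.3
(4) 1.25(4.5) + 1.5(1.5) + 0.3(2.5) = 8.6
(5) 1.2(4.5) + 0.8(3.0) + 0.7(2.5) = 5.4 + 2.4 + 1.8 = 9.6
The largest value is 9.9 kip/ft from combination 1.

Combination 1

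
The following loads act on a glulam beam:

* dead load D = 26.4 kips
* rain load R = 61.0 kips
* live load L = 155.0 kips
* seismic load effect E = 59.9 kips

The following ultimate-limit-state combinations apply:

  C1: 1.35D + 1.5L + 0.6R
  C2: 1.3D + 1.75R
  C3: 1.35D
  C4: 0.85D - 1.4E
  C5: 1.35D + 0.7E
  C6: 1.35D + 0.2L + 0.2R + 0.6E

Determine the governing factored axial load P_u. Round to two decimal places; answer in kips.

C1: 1.35(26.4) + 1.5(155.0) + 0.6(61.0) = 35.64 + 232.50 + 36.60 = 304.74
C2: 1.3(26.4) + 1.75(61.0) = 34.32 + 106.75 = 141.07
C3: 1.35(26.4) = 35.64
C4: 0.85(26.4) - 1.4(59.9) = 22.44 - 83.86 = -61.42
C5: 1.35(26.4) + 0.7(59.9) = 35.64 + 41.93 = 77.57
C6: 1.35(26.4) + 0.2(155.0) + 0.2(61.0) + 0.6(59.9) = 35.64 + 31.00 + 12.20 + 35.94 = 114.78
Maximum is from combination 1.

304.74 kips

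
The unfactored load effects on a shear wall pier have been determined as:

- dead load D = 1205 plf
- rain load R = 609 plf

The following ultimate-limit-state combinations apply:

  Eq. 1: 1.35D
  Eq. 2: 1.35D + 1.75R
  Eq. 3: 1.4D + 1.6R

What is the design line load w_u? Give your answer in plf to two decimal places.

Eq. 1: 1.35(1205) = 1626.75
Eq. 2: 1.35(1205) + 1.75(609) = 1626.75 + 1065.75 = 2692.50
Eq. 3: 1.4(1205) + 1.6(609) = 1687.00 + 974.40 = 2661.40
The controlling combination is 2, giving 2692.50 plf.

2692.50 plf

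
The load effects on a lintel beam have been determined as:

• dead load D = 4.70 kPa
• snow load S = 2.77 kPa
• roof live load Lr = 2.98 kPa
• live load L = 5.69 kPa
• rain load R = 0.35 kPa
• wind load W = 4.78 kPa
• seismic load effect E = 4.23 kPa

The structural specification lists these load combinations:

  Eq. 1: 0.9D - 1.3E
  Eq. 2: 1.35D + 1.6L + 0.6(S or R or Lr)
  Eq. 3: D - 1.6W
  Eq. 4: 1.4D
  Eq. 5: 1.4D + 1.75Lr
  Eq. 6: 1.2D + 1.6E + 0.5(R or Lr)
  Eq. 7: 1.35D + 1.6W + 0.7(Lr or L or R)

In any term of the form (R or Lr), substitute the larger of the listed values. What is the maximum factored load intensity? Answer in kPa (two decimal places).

(S or R or Lr) → Lr = 2.98 kPa; (R or Lr) → Lr = 2.98 kPa; (Lr or L or R) → L = 5.69 kPa.
Eq. 1: 0.9(4.70) - 1.3(4.23) = 4.23 - 5.50 = -1.27
Eq. 2: 1.35(4.70) + 1.6(5.69) + 0.6(2.98) = 6.35 + 9.10 + 1.79 = 17.24
Eq. 3: 1.0(4.70) - 1.6(4.78) = 4.70 - 7.65 = -2.95
Eq. 4: 1.4(4.70) = 6.58
Eq. 5: 1.4(4.70) + 1.75(2.98) = 6.58 + 5.22 = 11.80
Eq. 6: 1.2(4.70) + 1.6(4.23) + 0.5(2.98) = 5.64 + 6.77 + 1.49 = 13.90
Eq. 7: 1.35(4.70) + 1.6(4.78) + 0.7(5.69) = 6.35 + 7.65 + 3.98 = 17.98
Maximum is from combination 7.

17.98 kPa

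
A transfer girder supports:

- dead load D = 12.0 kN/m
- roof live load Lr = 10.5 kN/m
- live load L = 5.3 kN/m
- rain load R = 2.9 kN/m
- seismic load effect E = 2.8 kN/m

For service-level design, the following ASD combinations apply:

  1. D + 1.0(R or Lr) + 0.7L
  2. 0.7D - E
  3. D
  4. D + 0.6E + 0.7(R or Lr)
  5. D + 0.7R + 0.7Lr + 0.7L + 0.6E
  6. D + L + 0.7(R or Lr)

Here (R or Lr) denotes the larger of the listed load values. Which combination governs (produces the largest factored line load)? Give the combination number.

(R or Lr) → Lr = 10.5 kN/m.
1. 1.0(12.0) + 1.0(10.5) + 0.7(5.3) = 12.0 + 10.5 + 3.7 = 26.2
2. 0.7(12.0) - 1.0(2.8) = 8.4 - 2.8 = 5.6
3. 1.0(12.0) = 12.0
4. 1.0(12.0) + 0.6(2.8) + 0.7(10.5) = 21.0
5. 1.0(12.0) + 0.7(2.9) + 0.7(10.5) + 0.7(5.3) + 0.6(2.8) = 12.0 + 2.0 + 7.4 + 3.7 + 1.7 = 26.8
6. 1.0(12.0) + 1.0(5.3) + 0.7(10.5) = 12.0 + 5.3 + 7.4 = 24.7
The largest value is 26.8 kN/m from combination 5.

Combination 5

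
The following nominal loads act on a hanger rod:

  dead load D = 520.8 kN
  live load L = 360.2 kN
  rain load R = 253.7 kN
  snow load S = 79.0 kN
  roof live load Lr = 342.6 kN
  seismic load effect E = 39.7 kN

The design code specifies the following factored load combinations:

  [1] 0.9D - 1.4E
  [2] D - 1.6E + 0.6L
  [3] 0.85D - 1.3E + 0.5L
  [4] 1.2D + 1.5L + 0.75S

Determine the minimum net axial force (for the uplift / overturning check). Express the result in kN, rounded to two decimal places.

413.14 kN

[1] 0.9(520.8) - 1.4(39.7) = 468.72 - 55.58 = 413.14
[2] 1.0(520.8) - 1.6(39.7) + 0.6(360.2) = 520.80 - 63.52 + 216.12 = 673.40
[3] 0.85(520.8) - 1.3(39.7) + 0.5(360.2) = 442.68 - 51.61 + 180.10 = 571.17
[4] 1.2(520.8) + 1.5(360.2) + 0.75(79.0) = 624.96 + 540.30 + 59.25 = 1224.51
Combination 1 gives the minimum: 413.14 kN.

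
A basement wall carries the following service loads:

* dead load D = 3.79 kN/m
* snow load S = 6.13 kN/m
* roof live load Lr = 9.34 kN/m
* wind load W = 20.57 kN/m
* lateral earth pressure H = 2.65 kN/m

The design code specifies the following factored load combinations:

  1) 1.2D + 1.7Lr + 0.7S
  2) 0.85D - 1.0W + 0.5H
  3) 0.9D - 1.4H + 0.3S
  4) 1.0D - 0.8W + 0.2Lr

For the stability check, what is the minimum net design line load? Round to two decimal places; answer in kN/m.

-16.02 kN/m

1) 1.2(3.79) + 1.7(9.34) + 0.7(6.13) = 24.72
2) 0.85(3.79) - 1.0(20.57) + 0.5(2.65) = -16.02
3) 0.9(3.79) - 1.4(2.65) + 0.3(6.13) = 1.54
4) 1.0(3.79) - 0.8(20.57) + 0.2(9.34) = -10.80
Combination 2 gives the minimum: -16.02 kN/m.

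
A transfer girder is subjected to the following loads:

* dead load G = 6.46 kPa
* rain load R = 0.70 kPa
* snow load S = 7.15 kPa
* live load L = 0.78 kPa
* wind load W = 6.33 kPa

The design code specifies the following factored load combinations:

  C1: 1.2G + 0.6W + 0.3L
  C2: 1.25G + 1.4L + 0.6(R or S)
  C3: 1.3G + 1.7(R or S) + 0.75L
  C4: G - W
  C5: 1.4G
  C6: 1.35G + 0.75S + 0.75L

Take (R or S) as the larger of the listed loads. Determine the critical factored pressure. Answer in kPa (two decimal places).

21.14 kPa

(R or S) → S = 7.15 kPa.
C1: 1.2(6.46) + 0.6(6.33) + 0.3(0.78) = 7.75 + 3.80 + 0.23 = 11.78
C2: 1.25(6.46) + 1.4(0.78) + 0.6(7.15) = 8.08 + 1.09 + 4.29 = 13.46
C3: 1.3(6.46) + 1.7(7.15) + 0.75(0.78) = 21.14
C4: 1.0(6.46) - 1.0(6.33) = 6.46 - 6.33 = 0.13
C5: 1.4(6.46) = 9.04
C6: 1.35(6.46) + 0.75(7.15) + 0.75(0.78) = 8.72 + 5.36 + 0.59 = 14.67
Maximum is from combination 3.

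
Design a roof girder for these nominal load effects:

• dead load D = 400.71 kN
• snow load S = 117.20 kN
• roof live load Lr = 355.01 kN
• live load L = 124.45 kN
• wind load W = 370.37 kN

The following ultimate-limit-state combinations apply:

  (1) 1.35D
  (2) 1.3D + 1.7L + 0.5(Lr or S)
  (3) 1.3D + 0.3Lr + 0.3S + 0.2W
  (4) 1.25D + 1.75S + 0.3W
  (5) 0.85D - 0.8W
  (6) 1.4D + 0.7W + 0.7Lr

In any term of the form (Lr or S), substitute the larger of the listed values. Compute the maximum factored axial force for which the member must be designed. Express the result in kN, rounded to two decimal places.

(Lr or S) → Lr = 355.01 kN.
(1) 1.35(400.71) = 540.96
(2) 1.3(400.71) + 1.7(124.45) + 0.5(355.01) = 909.99
(3) 1.3(400.71) + 0.3(355.01) + 0.3(117.20) + 0.2(370.37) = 736.66
(4) 1.25(400.71) + 1.75(117.20) + 0.3(370.37) = 500.89 + 205.10 + 111.11 = 817.10
(5) 0.85(400.71) - 0.8(370.37) = 44.31
(6) 1.4(400.71) + 0.7(370.37) + 0.7(355.01) = 560.99 + 259.26 + 248.51 = 1068.76
Combination 6 governs: N_u = 1068.76 kN.

1068.76 kN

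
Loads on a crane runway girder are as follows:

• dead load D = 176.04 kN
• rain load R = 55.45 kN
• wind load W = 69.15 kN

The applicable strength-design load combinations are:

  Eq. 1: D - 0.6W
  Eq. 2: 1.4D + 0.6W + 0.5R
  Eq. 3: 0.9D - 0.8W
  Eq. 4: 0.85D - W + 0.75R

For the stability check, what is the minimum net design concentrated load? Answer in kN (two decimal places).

Eq. 1: 1.0(176.04) - 0.6(69.15) = 176.04 - 41.49 = 134.55
Eq. 2: 1.4(176.04) + 0.6(69.15) + 0.5(55.45) = 315.67
Eq. 3: 0.9(176.04) - 0.8(69.15) = 158.44 - 55.32 = 103.12
Eq. 4: 0.85(176.04) - 1.0(69.15) + 0.75(55.45) = 149.63 - 69.15 + 41.59 = 122.07
Combination 3 gives the minimum: 103.12 kN.

103.12 kN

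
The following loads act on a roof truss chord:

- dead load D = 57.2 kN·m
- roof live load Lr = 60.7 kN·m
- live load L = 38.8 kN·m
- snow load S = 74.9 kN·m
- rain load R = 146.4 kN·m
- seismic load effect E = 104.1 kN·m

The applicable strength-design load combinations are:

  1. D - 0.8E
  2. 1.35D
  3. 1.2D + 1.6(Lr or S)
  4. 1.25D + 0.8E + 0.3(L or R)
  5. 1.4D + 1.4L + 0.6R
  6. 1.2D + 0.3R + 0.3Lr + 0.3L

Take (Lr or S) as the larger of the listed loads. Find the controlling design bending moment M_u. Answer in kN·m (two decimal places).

222.24 kN·m

(Lr or S) → S = 74.9 kN·m; (L or R) → R = 146.4 kN·m.
1. 1.0(57.2) - 0.8(104.1) = -26.08
2. 1.35(57.2) = 77.22
3. 1.2(57.2) + 1.6(74.9) = 188.48
4. 1.25(57.2) + 0.8(104.1) + 0.3(146.4) = 198.70
5. 1.4(57.2) + 1.4(38.8) + 0.6(146.4) = 222.24
6. 1.2(57.2) + 0.3(146.4) + 0.3(60.7) + 0.3(38.8) = 142.41
Combination 5 governs: M_u = 222.24 kN·m.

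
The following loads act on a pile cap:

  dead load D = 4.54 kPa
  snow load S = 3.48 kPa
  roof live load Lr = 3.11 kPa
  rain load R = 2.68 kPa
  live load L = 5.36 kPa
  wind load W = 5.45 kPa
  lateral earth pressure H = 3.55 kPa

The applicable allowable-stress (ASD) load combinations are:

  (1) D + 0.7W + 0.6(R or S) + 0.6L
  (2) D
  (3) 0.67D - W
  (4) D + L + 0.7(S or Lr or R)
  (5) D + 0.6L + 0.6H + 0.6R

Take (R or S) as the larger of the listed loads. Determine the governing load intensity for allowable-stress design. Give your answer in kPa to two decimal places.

13.66 kPa

(R or S) → S = 3.48 kPa; (S or Lr or R) → S = 3.48 kPa.
(1) 1.0(4.54) + 0.7(5.45) + 0.6(3.48) + 0.6(5.36) = 13.66
(2) 1.0(4.54) = 4.54
(3) 0.67(4.54) - 1.0(5.45) = 3.04 - 5.45 = -2.41
(4) 1.0(4.54) + 1.0(5.36) + 0.7(3.48) = 4.54 + 5.36 + 2.44 = 12.34
(5) 1.0(4.54) + 0.6(5.36) + 0.6(3.55) + 0.6(2.68) = 11.49
Combination 1 governs: q = 13.66 kPa.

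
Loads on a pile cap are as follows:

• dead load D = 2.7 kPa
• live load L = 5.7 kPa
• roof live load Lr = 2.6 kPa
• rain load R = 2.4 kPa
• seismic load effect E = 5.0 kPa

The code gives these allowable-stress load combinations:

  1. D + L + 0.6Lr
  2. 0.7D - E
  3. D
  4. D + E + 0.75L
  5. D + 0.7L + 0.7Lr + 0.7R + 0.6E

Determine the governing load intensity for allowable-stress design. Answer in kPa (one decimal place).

13.2 kPa

1. 1.0(2.7) + 1.0(5.7) + 0.6(2.6) = 2.7 + 5.7 + 1.6 = 10.0
2. 0.7(2.7) - 1.0(5.0) = 1.9 - 5.0 = -3.1
3. 1.0(2.7) = 2.7
4. 1.0(2.7) + 1.0(5.0) + 0.75(5.7) = 2.7 + 5.0 + 4.3 = 12.0
5. 1.0(2.7) + 0.7(5.7) + 0.7(2.6) + 0.7(2.4) + 0.6(5.0) = 2.7 + 4.0 + 1.8 + 1.7 + 3.0 = 13.2
Maximum is from combination 5.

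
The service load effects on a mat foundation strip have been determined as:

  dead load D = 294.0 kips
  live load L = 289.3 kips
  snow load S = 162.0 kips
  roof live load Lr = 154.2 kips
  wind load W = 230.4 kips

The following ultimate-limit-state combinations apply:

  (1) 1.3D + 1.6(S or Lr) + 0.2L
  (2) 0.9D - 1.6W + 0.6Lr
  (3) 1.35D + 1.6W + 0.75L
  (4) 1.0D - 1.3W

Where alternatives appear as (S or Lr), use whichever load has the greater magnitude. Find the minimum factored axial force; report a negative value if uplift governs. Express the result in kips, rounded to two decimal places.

(S or Lr) → S = 162.0 kips.
(1) 1.3(294.0) + 1.6(162.0) + 0.2(289.3) = 699.26
(2) 0.9(294.0) - 1.6(230.4) + 0.6(154.2) = -11.52
(3) 1.35(294.0) + 1.6(230.4) + 0.75(289.3) = 982.52
(4) 1.0(294.0) - 1.3(230.4) = -5.52
Combination 2 gives the minimum: -11.52 kips.

-11.52 kips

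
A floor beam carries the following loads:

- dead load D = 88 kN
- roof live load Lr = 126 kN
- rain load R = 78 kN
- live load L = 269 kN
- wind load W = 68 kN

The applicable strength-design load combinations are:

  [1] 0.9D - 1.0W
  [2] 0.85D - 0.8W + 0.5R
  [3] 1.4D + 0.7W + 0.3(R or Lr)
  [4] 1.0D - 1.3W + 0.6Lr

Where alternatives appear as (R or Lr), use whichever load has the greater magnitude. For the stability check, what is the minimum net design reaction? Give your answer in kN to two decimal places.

11.20 kN

(R or Lr) → Lr = 126 kN.
[1] 0.9(88) - 1.0(68) = 79.20 - 68.00 = 11.20
[2] 0.85(88) - 0.8(68) + 0.5(78) = 74.80 - 54.40 + 39.00 = 59.40
[3] 1.4(88) + 0.7(68) + 0.3(126) = 123.20 + 47.60 + 37.80 = 208.60
[4] 1.0(88) - 1.3(68) + 0.6(126) = 88.00 - 88.40 + 75.60 = 75.20
Combination 1 gives the minimum: 11.20 kN.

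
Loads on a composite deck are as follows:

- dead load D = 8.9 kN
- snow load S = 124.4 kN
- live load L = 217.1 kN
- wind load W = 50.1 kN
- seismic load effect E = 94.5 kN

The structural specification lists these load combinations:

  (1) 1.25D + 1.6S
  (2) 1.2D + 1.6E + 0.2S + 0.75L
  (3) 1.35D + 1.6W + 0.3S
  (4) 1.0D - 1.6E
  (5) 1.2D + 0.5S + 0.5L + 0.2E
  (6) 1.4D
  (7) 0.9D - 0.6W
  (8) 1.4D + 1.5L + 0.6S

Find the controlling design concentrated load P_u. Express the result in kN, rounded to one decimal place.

412.8 kN

(1) 1.25(8.9) + 1.6(124.4) = 210.2
(2) 1.2(8.9) + 1.6(94.5) + 0.2(124.4) + 0.75(217.1) = 10.7 + 151.2 + 24.9 + 162.8 = 349.6
(3) 1.35(8.9) + 1.6(50.1) + 0.3(124.4) = 12.0 + 80.2 + 37.3 = 129.5
(4) 1.0(8.9) - 1.6(94.5) = 8.9 - 151.2 = -142.3
(5) 1.2(8.9) + 0.5(124.4) + 0.5(217.1) + 0.2(94.5) = 200.3
(6) 1.4(8.9) = 12.5
(7) 0.9(8.9) - 0.6(50.1) = 8.0 - 30.1 = -22.1
(8) 1.4(8.9) + 1.5(217.1) + 0.6(124.4) = 12.5 + 325.7 + 74.6 = 412.8
The controlling combination is 8, giving 412.8 kN.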